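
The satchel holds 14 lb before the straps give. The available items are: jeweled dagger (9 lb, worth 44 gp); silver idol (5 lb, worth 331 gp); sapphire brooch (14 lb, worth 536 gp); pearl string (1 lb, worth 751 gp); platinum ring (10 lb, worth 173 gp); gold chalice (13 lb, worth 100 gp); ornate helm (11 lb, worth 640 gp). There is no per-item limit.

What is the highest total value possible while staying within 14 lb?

10514

By value per lb: pearl string 751.00, silver idol 66.20, ornate helm 58.18, sapphire brooch 38.29 lead.
Best packing: 14×pearl string — 14 lb, 10514 total.
Every other selection either busts 14 lb or fails to beat 10514.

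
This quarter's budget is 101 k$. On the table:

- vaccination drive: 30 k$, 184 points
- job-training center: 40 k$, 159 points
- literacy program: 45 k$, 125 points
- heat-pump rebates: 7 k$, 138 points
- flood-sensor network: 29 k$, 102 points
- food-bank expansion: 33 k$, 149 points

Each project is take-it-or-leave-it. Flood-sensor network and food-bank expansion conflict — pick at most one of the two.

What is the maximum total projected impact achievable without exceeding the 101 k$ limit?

481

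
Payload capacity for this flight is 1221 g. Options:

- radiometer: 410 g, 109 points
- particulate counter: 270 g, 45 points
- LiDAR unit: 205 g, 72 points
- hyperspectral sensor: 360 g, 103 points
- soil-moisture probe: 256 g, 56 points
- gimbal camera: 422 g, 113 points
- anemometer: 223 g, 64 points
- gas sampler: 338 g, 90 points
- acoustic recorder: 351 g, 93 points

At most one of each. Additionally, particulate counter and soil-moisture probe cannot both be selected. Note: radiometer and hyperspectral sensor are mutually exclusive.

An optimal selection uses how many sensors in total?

Best achievable data value is 352.
One optimal bundle: LiDAR unit + hyperspectral sensor + gimbal camera + anemometer (1210 g).
Every optimal selection uses 4 sensors.

4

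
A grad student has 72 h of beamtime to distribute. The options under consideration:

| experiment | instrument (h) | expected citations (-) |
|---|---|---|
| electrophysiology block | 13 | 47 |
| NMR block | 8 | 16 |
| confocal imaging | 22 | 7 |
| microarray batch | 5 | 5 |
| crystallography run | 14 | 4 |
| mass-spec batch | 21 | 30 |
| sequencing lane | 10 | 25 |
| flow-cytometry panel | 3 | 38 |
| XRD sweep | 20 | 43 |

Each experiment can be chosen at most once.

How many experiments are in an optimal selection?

6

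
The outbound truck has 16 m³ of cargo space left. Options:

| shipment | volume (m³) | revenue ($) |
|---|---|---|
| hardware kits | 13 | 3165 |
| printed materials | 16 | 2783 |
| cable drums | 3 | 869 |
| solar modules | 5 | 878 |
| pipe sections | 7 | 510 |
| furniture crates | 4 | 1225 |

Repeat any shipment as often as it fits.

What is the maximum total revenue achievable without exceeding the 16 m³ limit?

Best packing: 4×furniture crates — 16 m³, 4900 total.
No other feasible combination exceeds 4900.

4900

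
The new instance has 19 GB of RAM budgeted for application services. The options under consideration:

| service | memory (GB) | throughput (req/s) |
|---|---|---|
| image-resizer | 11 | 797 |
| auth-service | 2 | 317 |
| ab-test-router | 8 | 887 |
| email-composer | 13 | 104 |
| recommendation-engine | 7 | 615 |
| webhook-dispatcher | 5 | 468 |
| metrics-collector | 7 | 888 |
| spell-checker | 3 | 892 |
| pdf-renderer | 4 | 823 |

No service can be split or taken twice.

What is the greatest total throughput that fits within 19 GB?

By throughput per GB: spell-checker 297.33, pdf-renderer 205.75, auth-service 158.50 lead.
A density-first pass picks auth-service + metrics-collector + spell-checker + pdf-renderer — 2920 at 16 GB.
Dropping auth-service frees 2 GB; slotting in webhook-dispatcher (5 GB) lifts the total to 3071 at 19 GB.

3071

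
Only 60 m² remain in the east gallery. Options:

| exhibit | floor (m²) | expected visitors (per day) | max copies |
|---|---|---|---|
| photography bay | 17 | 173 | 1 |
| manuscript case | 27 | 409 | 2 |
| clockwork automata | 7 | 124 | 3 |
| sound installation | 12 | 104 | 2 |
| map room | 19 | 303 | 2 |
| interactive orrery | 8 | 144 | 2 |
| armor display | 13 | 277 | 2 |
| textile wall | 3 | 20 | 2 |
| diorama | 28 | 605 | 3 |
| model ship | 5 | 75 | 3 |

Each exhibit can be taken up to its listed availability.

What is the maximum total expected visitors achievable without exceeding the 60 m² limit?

1234

Density check — diorama 21.61, armor display 21.31, interactive orrery 18.00 are the best per m².
Greedy by ratio would take textile wall + 2×diorama: 59 m² used, total 1230.
Dropping textile wall and diorama frees 31 m²; slotting in 2×armor display + model ship (31 m²) lifts the total to 1234 at 59 m².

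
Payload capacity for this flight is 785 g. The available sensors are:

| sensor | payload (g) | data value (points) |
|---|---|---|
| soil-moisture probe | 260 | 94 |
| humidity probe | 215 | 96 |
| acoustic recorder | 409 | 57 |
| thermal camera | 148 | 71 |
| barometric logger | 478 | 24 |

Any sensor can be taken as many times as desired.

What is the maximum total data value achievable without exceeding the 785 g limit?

The ratio ordering already packs tightly: 5×thermal camera, 740 g, 355.

355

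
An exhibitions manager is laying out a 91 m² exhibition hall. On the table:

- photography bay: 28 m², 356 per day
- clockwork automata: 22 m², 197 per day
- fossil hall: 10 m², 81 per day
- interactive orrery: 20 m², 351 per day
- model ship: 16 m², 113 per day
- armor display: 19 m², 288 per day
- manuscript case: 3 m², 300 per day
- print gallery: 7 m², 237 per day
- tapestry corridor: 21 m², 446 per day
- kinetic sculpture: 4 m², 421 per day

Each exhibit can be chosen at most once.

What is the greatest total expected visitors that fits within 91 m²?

2156

Ranking by ratio (expected visitors/m²): kinetic sculpture 105.25, manuscript case 100.00, print gallery 33.86.
Filling by ratio: fossil hall + interactive orrery + armor display + manuscript case + print gallery + tapestry corridor + kinetic sculpture for 2124, with 7 m² left unused.
Dropping fossil hall frees 10 m²; slotting in model ship (16 m²) lifts the total to 2156 at 90 m².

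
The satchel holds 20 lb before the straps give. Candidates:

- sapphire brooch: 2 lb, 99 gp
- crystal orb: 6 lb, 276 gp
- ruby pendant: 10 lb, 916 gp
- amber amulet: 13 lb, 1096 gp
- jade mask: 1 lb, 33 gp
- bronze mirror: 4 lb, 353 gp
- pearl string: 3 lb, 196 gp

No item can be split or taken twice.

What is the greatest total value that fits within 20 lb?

Taking the top-ratio items first gives sapphire brooch + ruby pendant + jade mask + bronze mirror + pearl string for 1597 (20 lb).
Replace sapphire brooch and ruby pendant and jade mask with amber amulet: the trade gains 48 net, giving 1645 at 20 lb.
Every other selection either busts 20 lb or fails to beat 1645.

1645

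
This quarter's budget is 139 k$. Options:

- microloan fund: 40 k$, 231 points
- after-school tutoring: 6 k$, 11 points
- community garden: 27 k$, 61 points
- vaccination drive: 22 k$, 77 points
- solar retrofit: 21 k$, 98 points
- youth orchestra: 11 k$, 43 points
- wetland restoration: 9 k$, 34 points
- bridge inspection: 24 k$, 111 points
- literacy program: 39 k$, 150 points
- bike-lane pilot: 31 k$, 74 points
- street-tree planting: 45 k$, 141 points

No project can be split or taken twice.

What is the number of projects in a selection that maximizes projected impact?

6

Optimal total is 635.
microloan fund + after-school tutoring + solar retrofit + wetland restoration + bridge inspection + literacy program hits 635 at 139 k$.
Every optimal selection uses 6 projects.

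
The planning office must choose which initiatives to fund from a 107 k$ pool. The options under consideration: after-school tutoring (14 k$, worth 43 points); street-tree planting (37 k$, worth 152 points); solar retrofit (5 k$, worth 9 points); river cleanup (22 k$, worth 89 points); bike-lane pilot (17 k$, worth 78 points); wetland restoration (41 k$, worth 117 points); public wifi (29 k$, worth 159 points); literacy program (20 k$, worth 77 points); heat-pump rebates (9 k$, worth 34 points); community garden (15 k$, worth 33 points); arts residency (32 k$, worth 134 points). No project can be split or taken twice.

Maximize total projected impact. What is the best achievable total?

A density-first pass picks solar retrofit + river cleanup + bike-lane pilot + public wifi + arts residency — 469 at 105 k$.
The 27 k$ tied up in solar retrofit and river cleanup is better spent on literacy program + heat-pump rebates — total rises to 482 (107 k$).
Next best is street-tree planting + public wifi + heat-pump rebates + arts residency at 479 (107 k$) — short by 3.

482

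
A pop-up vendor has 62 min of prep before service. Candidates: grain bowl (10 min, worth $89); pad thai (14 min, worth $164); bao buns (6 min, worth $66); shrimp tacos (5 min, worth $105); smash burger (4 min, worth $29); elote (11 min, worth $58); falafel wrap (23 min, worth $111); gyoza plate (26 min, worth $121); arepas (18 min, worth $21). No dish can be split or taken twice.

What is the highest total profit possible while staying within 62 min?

Greedy by ratio would take grain bowl + pad thai + bao buns + shrimp tacos + smash burger + elote: 50 min used, total 511.
The 11 min tied up in elote is better spent on falafel wrap — total rises to 564 (62 min).
Runner-up grain bowl + pad thai + bao buns + shrimp tacos + gyoza plate tops out at 545.

564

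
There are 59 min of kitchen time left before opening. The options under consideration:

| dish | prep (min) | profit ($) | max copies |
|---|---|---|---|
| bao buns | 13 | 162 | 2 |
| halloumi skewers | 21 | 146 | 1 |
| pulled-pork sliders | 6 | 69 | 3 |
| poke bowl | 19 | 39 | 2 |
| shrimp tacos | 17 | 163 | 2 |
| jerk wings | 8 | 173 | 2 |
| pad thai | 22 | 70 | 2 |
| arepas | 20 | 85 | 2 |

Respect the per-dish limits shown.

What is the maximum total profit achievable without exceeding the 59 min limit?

833

Taking the top-ratio dishes first gives 2×bao buns + 2×pulled-pork sliders + 2×jerk wings for 808 (54 min).
Replace 2×pulled-pork sliders with shrimp tacos: the trade gains 25 net, giving 833 at 59 min.
Every other selection either busts 59 min or exceeds an availability limit or fails to beat 833.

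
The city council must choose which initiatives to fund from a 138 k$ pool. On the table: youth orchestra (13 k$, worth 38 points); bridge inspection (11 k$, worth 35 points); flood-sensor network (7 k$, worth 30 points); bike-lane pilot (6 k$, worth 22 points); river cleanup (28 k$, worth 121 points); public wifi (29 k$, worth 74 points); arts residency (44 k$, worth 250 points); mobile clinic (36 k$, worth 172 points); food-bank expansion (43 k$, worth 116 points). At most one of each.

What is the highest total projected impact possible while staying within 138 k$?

The ratio heuristic lands on bridge inspection + flood-sensor network + bike-lane pilot + river cleanup + arts residency + mobile clinic (630) but leaves 6 k$ idle.
Replace flood-sensor network with youth orchestra: the trade gains 8 net, giving 638 at 138 k$.
Runner-up youth orchestra + flood-sensor network + bike-lane pilot + river cleanup + arts residency + mobile clinic tops out at 633.

638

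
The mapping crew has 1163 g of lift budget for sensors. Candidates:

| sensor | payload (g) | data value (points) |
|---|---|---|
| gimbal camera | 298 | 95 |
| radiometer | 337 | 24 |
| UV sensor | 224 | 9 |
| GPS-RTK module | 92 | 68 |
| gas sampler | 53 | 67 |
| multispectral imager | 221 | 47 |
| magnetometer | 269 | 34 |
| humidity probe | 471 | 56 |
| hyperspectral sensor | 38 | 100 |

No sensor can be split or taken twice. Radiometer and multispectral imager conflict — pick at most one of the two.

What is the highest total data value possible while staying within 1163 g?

411

Best packing: gimbal camera + GPS-RTK module + gas sampler + multispectral imager + magnetometer + hyperspectral sensor — 971 g, 411 total.
No other feasible combination exceeds 411.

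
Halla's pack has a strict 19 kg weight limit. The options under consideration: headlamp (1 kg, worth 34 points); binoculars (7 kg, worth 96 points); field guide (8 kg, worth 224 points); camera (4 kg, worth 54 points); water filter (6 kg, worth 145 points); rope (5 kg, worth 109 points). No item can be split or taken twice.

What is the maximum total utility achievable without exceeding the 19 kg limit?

478

Greedy by ratio would take headlamp + field guide + camera + water filter: 19 kg used, total 457.
The 5 kg tied up in headlamp and camera is better spent on rope — total rises to 478 (19 kg).
An exhaustive check of the 64 subsets confirms 478.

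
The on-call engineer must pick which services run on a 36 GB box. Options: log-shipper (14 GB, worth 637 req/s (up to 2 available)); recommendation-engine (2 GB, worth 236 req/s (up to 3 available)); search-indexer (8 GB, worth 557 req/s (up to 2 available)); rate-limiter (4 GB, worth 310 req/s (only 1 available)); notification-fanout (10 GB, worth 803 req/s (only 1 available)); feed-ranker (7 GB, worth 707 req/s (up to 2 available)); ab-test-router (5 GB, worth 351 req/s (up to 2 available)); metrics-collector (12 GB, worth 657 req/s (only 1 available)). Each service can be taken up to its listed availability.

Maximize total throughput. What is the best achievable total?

Density check — recommendation-engine 118.00, feed-ranker 101.00, notification-fanout 80.30, rate-limiter 77.50 are the best per GB.
A density-first pass picks 3×recommendation-engine + rate-limiter + notification-fanout + 2×feed-ranker — 3235 at 34 GB.
Replace rate-limiter with ab-test-router: the trade gains 41 net, giving 3276 at 35 GB.

3276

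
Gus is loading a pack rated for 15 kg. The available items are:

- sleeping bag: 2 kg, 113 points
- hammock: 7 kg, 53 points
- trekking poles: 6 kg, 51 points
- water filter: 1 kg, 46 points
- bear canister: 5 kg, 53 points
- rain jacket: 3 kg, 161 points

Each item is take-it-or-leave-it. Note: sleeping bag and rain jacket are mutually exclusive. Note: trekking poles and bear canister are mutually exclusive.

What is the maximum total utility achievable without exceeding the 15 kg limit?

Best packing: hammock + bear canister + rain jacket — 15 kg, 267 total.

267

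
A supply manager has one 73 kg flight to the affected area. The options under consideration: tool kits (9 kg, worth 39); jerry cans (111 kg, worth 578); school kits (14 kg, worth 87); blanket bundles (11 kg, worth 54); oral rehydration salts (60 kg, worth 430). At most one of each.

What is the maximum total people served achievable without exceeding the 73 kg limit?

484

The ratio ordering already packs tightly: blanket bundles + oral rehydration salts, 71 kg, 484.
Runner-up tool kits + oral rehydration salts tops out at 469.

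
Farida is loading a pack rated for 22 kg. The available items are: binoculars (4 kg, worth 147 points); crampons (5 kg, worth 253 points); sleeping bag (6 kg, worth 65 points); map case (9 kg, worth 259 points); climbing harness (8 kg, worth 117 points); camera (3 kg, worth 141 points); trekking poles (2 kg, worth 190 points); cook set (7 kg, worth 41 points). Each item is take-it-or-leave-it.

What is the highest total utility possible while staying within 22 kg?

849

By utility per kg: trekking poles 95.00, crampons 50.60, camera 47.00 lead.
A density-first pass picks binoculars + crampons + climbing harness + camera + trekking poles — 848 at 22 kg.
Replace climbing harness and camera with map case: the trade gains 1 net, giving 849 at 20 kg.
Runner-up binoculars + crampons + climbing harness + camera + trekking poles tops out at 848.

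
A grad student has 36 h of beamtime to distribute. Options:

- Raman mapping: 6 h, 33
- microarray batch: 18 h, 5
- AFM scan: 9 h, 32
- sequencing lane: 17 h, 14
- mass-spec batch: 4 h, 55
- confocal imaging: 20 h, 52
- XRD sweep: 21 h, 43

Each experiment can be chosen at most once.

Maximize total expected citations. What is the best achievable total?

Density check — mass-spec batch 13.75, Raman mapping 5.50, AFM scan 3.56, confocal imaging 2.60 are the best per h.
Taking the top-ratio experiments first gives Raman mapping + AFM scan + sequencing lane + mass-spec batch for 134 (36 h).
Dropping AFM scan and sequencing lane frees 26 h; slotting in confocal imaging (20 h) lifts the total to 140 at 30 h.
That's the maximum — no swap from here does better than 140.

140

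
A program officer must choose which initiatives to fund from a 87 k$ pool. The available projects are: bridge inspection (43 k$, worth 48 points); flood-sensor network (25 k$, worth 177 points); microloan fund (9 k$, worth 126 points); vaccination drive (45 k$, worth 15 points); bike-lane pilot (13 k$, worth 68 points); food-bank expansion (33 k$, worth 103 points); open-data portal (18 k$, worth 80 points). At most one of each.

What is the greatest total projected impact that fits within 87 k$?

486

The ratio heuristic lands on flood-sensor network + microloan fund + bike-lane pilot + open-data portal (451) but leaves 22 k$ idle.
The 13 k$ tied up in bike-lane pilot is better spent on food-bank expansion — total rises to 486 (85 k$).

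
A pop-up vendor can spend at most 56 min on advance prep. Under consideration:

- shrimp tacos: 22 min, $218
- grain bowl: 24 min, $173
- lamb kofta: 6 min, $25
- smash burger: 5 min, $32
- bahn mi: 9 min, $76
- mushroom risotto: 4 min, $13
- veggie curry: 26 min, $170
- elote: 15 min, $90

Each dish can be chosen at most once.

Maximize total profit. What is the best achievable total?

467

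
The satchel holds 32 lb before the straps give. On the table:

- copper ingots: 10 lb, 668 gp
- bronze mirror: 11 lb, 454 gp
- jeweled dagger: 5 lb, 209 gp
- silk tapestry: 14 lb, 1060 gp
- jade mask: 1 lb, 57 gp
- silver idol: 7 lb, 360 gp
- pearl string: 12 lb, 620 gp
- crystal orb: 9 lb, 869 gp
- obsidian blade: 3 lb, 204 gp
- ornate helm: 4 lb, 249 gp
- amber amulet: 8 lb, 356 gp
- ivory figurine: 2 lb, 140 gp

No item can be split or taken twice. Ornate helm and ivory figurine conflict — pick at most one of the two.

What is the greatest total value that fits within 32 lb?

2439

Density check — crystal orb 96.56, silk tapestry 75.71, ivory figurine 70.00, obsidian blade 68.00 are the best per lb.
Best packing: silk tapestry + jade mask + crystal orb + obsidian blade + ornate helm — 31 lb, 2439 total.
That's the maximum — no feasible swap from here does better than 2439.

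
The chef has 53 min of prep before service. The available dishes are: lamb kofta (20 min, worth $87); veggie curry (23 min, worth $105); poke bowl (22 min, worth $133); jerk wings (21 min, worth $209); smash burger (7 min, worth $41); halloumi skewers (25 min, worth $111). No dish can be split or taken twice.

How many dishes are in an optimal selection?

3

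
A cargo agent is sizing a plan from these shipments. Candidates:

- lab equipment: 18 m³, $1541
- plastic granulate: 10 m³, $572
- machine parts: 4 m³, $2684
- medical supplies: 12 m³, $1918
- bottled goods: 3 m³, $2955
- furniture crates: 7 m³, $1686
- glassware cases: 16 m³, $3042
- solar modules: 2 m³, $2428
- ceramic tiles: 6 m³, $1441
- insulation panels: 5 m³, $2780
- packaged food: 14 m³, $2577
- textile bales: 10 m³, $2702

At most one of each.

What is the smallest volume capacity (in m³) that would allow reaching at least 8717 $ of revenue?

14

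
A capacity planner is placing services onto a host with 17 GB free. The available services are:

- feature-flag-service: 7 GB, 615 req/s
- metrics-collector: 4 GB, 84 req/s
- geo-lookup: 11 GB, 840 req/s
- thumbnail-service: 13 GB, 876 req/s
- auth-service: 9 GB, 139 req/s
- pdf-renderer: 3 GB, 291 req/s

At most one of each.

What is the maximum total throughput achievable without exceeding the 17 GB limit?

Filling by ratio: feature-flag-service + metrics-collector + pdf-renderer for 990, with 3 GB left unused.
Replace feature-flag-service and metrics-collector with thumbnail-service: the trade gains 177 net, giving 1167 at 16 GB.
Nothing else within 17 GB beats 1167.

1167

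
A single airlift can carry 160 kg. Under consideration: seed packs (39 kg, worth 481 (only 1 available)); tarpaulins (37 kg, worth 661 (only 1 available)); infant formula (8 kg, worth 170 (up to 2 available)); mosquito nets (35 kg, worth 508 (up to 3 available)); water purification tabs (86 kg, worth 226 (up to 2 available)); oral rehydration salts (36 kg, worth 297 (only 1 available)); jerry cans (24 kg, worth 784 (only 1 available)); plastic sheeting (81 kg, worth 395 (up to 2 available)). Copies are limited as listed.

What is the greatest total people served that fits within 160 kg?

Ranking by ratio (people served/kg): jerry cans 32.67, infant formula 21.25, tarpaulins 17.86.
The ratio ordering already packs tightly: tarpaulins + 2×infant formula + 2×mosquito nets + jerry cans, 147 kg, 2801.
Every other selection either busts 160 kg or exceeds an availability limit or fails to beat 2801.

2801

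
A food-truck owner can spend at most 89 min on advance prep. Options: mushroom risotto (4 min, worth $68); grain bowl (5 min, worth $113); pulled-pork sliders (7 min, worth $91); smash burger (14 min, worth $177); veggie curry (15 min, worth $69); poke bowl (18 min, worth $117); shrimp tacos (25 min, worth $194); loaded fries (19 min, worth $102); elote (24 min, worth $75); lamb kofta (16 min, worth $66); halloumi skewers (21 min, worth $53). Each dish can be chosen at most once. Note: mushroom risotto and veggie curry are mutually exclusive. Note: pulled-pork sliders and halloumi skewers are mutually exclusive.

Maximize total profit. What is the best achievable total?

826

Best packing: mushroom risotto + grain bowl + pulled-pork sliders + smash burger + poke bowl + shrimp tacos + lamb kofta — 89 min, 826 total.
The closest alternative, grain bowl + pulled-pork sliders + smash burger + poke bowl + shrimp tacos + loaded fries, reaches only 794.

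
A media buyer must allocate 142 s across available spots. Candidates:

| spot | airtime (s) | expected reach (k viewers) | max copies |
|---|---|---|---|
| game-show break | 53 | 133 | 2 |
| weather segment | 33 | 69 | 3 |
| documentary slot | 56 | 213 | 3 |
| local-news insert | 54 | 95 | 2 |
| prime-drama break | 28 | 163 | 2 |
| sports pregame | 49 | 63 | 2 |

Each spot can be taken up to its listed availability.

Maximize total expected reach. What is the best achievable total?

589

Ranking by ratio (expected reach/s): prime-drama break 5.82, documentary slot 3.80, game-show break 2.51.
Greedy by ratio would take documentary slot + 2×prime-drama break: 112 s used, total 539.
Replace prime-drama break with documentary slot: the trade gains 50 net, giving 589 at 140 s.
Nothing else within 142 s beats 589.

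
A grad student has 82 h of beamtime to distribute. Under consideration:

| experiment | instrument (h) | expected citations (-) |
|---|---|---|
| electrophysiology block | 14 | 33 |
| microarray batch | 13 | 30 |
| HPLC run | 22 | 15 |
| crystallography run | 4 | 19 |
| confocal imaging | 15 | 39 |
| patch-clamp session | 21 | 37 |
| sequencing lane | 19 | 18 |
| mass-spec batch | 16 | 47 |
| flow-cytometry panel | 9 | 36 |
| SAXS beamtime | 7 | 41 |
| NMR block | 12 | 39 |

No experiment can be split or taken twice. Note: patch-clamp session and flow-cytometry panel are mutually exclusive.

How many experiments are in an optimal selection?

7

Best achievable expected citations is 254.
electrophysiology block + crystallography run + confocal imaging + mass-spec batch + flow-cytometry panel + SAXS beamtime + NMR block hits 254 at 77 h.
Any selection reaching 254 contains exactly 7 experiments.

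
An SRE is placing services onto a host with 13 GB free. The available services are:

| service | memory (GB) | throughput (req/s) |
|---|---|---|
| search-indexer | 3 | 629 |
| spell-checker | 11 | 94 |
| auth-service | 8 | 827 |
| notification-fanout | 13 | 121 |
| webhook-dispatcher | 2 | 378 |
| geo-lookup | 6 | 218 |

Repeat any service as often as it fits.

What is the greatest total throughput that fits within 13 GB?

Taking the top-ratio services first gives 4×search-indexer for 2516 (12 GB).
Dropping search-indexer frees 3 GB; slotting in 2×webhook-dispatcher (4 GB) lifts the total to 2643 at 13 GB.

2643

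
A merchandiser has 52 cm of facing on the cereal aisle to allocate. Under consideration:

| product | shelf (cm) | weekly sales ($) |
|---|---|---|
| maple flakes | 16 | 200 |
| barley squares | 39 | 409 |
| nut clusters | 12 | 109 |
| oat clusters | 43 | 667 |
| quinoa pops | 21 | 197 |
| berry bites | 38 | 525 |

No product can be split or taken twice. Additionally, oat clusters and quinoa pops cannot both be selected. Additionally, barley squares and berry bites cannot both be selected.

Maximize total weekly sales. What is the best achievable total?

667

Taking oat clusters: 43 cm used, 667 in weekly sales.
Runner-up nut clusters + berry bites tops out at 634.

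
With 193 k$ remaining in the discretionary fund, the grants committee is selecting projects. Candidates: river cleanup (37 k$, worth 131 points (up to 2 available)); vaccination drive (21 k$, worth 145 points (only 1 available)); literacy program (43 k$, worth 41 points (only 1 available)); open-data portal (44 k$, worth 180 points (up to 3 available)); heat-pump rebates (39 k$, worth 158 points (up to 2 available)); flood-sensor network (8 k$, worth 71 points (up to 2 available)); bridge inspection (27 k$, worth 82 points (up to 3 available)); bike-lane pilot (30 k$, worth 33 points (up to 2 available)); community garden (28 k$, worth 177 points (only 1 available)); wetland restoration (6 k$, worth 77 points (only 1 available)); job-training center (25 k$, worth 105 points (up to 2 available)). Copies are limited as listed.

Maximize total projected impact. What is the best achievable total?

Taking the top-ratio projects first gives vaccination drive + open-data portal + 2×flood-sensor network + bridge inspection + community garden + wetland restoration + 2×job-training center for 1013 (192 k$).
Replace bridge inspection and 2×job-training center with 2×heat-pump rebates: the trade gains 24 net, giving 1037 at 193 k$.

1037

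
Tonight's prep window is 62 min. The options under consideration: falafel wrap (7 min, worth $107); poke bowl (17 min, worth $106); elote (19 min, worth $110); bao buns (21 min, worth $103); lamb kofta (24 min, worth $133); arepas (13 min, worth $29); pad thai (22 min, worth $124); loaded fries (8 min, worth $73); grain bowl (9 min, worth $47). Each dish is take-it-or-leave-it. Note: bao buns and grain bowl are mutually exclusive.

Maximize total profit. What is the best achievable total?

Taking falafel wrap + poke bowl + elote + loaded fries + grain bowl: 60 min used, 443 in profit.

443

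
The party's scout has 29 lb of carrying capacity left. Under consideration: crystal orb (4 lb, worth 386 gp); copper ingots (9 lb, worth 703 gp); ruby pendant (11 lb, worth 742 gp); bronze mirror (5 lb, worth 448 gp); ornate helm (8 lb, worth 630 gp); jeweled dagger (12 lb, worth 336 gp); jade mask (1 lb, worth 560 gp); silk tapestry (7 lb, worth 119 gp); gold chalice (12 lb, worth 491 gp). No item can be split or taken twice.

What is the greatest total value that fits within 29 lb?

2766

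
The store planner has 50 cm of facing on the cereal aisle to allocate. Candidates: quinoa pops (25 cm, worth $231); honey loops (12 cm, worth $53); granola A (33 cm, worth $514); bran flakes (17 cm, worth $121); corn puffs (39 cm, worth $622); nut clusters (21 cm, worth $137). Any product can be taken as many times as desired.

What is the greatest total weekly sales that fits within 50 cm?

Greedy by ratio would take corn puffs: 39 cm used, total 622.
The 39 cm tied up in corn puffs is better spent on granola A + bran flakes — total rises to 635 (50 cm).
That's the maximum — no swap from here does better than 635.

635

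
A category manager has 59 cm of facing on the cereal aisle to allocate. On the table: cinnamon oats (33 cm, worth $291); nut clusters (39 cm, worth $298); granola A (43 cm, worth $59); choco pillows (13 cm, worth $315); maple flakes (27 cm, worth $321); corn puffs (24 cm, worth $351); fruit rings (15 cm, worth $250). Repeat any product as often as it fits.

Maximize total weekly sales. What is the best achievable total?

1260

Ranking by ratio (weekly sales/cm): choco pillows 24.23, fruit rings 16.67, corn puffs 14.62, maple flakes 11.89.
4×choco pillows uses 52 of the 59 cm and totals 1260.
No other feasible combination exceeds 1260.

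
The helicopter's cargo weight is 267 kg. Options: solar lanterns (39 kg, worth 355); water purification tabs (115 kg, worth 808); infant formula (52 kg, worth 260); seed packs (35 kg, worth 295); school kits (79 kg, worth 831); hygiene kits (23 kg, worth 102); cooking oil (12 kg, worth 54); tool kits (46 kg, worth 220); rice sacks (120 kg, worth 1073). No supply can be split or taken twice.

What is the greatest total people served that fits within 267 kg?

2361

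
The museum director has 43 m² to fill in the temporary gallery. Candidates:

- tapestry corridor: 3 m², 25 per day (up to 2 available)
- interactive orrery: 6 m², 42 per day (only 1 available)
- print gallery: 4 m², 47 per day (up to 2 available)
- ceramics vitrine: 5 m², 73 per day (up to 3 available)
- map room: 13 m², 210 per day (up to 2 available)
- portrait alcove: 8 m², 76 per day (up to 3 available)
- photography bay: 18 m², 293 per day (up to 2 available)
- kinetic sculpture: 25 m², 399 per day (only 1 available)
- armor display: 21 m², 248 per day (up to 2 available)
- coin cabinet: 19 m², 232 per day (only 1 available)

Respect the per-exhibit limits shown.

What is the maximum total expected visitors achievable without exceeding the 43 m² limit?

692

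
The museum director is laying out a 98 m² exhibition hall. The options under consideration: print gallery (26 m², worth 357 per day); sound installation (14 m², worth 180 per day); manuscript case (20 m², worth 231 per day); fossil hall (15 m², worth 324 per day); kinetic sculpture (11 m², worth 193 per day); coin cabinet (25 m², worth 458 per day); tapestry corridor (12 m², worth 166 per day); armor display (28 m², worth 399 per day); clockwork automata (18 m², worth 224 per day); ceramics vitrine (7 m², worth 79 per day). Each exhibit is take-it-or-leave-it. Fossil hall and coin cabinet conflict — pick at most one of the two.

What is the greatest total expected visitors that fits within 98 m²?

Best packing: print gallery + fossil hall + kinetic sculpture + armor display + clockwork automata — 98 m², 1497 total.
Runner-up sound installation + fossil hall + kinetic sculpture + tapestry corridor + armor display + clockwork automata tops out at 1486.

1497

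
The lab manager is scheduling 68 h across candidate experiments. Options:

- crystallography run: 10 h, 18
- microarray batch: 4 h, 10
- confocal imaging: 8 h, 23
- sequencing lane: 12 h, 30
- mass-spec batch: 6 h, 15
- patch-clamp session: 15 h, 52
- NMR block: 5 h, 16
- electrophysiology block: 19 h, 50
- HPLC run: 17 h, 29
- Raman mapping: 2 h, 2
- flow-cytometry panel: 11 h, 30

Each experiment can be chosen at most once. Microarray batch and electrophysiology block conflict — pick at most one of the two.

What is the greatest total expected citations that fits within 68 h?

193

Best packing: sequencing lane + mass-spec batch + patch-clamp session + NMR block + electrophysiology block + flow-cytometry panel — 68 h, 193 total.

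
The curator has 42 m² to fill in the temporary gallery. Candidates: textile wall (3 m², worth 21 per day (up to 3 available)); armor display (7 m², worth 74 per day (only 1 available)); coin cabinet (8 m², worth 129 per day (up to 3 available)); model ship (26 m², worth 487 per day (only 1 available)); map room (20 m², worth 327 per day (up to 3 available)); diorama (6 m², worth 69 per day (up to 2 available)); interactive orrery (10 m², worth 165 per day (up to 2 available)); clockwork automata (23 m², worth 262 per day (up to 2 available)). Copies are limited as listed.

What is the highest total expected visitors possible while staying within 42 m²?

745

Taking the top-ratio exhibits first gives model ship + diorama + interactive orrery for 721 (42 m²).
Dropping diorama and interactive orrery frees 16 m²; slotting in 2×coin cabinet (16 m²) lifts the total to 745 at 42 m².
Nothing else within 42 m² beats 745.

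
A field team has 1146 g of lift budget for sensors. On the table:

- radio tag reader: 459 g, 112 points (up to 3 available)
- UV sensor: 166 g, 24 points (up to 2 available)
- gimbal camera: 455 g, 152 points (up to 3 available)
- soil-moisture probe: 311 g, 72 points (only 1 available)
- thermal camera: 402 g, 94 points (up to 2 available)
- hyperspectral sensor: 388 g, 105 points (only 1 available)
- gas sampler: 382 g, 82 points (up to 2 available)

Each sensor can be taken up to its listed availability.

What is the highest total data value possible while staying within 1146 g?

328

By data value per g: gimbal camera 0.33, hyperspectral sensor 0.27, radio tag reader 0.24, thermal camera 0.23 lead.
UV sensor + 2×gimbal camera uses 1076 of the 1146 g and totals 328.
That's the maximum — no swap from here does better than 328.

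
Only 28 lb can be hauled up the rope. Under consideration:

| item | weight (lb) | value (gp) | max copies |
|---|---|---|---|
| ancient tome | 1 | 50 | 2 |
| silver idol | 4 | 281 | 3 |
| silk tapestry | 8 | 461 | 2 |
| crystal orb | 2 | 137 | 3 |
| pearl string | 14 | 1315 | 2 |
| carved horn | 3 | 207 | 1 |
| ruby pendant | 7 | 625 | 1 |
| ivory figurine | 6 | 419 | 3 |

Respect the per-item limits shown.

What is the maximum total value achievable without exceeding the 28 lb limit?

2630

Density check — pearl string 93.93, ruby pendant 89.29, silver idol 70.25 are the best per lb.
Taking 2×pearl string: 28 lb used, 2630 in value.
That's the maximum — no swap from here does better than 2630.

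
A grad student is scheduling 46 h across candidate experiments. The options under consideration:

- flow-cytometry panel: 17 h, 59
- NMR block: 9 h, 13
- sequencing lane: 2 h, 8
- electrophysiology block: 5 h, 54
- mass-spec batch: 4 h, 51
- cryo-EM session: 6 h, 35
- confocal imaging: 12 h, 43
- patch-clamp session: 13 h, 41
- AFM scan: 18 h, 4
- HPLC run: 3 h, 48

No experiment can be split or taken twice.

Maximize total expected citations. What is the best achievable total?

Ranking by ratio (expected citations/h): HPLC run 16.00, mass-spec batch 12.75, electrophysiology block 10.80.
Sequencing lane + electrophysiology block + mass-spec batch + cryo-EM session + confocal imaging + patch-clamp session + HPLC run uses 45 of the 46 h and totals 280.

280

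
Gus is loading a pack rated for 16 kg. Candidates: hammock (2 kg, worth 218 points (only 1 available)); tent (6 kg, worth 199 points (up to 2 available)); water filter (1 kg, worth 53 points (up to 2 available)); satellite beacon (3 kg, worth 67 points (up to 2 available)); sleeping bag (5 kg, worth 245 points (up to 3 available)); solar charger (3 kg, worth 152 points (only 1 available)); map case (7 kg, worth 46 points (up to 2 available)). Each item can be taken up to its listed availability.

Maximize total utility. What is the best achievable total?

913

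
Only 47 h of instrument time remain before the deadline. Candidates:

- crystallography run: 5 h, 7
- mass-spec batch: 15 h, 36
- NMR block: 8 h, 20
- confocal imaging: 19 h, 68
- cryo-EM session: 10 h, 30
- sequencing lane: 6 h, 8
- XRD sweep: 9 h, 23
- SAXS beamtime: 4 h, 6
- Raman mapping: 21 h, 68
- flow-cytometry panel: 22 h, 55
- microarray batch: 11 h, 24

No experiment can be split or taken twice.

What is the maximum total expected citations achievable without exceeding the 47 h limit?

144

The ratio heuristic lands on confocal imaging + SAXS beamtime + Raman mapping (142) but leaves 3 h idle.
Replace SAXS beamtime with sequencing lane: the trade gains 2 net, giving 144 at 46 h.
Runner-up crystallography run + confocal imaging + Raman mapping tops out at 143.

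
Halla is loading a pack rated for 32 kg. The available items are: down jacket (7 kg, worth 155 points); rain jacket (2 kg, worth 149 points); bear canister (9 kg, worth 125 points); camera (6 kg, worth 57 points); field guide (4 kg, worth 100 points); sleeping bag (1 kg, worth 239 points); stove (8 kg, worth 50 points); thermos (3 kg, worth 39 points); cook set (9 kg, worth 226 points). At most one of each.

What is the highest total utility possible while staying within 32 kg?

994

Taking down jacket + rain jacket + bear canister + field guide + sleeping bag + cook set: 32 kg used, 994 in utility.
No other feasible combination exceeds 994.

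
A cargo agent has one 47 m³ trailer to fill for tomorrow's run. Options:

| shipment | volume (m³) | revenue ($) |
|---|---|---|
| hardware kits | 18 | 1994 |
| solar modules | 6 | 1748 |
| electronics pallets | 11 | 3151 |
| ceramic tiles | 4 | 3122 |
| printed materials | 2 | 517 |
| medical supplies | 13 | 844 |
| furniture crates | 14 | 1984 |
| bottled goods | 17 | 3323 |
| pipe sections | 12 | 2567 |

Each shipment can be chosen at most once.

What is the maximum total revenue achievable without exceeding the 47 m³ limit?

Density check — ceramic tiles 780.50, solar modules 291.33, electronics pallets 286.45, printed materials 258.50 are the best per m³.
A density-first pass picks solar modules + electronics pallets + ceramic tiles + printed materials + pipe sections — 11105 at 35 m³.
The 6 m³ tied up in solar modules is better spent on bottled goods — total rises to 12680 (46 m³).
Next best is solar modules + electronics pallets + ceramic tiles + furniture crates + pipe sections at 12572 (47 m³) — short by 108.

12680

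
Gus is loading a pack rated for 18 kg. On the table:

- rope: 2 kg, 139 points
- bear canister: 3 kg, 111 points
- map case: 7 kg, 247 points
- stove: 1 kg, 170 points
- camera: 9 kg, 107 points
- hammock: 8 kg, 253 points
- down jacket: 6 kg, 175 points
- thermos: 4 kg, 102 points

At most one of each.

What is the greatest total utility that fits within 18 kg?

809

Density check — stove 170.00, rope 69.50, bear canister 37.00 are the best per kg.
The ratio heuristic lands on rope + bear canister + map case + stove + thermos (769) but leaves 1 kg idle.
Dropping bear canister and thermos frees 7 kg; slotting in hammock (8 kg) lifts the total to 809 at 18 kg.
Next best is rope + bear canister + stove + hammock + thermos at 775 (18 kg) — short by 34.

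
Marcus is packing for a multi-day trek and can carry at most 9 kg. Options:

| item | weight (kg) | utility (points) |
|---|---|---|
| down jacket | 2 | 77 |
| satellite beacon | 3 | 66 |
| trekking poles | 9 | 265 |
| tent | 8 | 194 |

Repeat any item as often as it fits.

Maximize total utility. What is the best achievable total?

308

Best packing: 4×down jacket — 8 kg, 308 total.
Nothing else within 9 kg beats 308.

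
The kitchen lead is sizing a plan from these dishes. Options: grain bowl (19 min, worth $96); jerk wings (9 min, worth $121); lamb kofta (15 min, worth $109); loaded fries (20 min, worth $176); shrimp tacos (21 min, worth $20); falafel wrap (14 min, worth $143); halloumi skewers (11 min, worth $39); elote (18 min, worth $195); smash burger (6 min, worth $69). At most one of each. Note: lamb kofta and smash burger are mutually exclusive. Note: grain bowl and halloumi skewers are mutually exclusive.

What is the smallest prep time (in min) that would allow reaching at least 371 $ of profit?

33

Minimise min subject to total profit ≥ 371.
Taking jerk wings + elote + smash burger gives 385 (≥ 371) for 33 min.
Any bundle with less than 33 min falls short of 371.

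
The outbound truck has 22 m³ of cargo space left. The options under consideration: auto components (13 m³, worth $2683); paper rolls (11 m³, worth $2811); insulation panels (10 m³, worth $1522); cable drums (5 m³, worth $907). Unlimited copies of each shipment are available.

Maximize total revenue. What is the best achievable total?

5622

Ranking by ratio (revenue/m³): paper rolls 255.55, auto components 206.38, cable drums 181.40.
The ratio ordering already packs tightly: 2×paper rolls, 22 m³, 5622.
Nothing else within 22 m³ beats 5622.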